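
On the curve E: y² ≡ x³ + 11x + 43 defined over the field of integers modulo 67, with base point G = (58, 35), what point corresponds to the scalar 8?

Double-and-add on 8 = (1000)₂. Start with G = (58, 35) for the leading 1-bit.
double: tangent at (58, 35): λ = (3·58² + 11)/(2·35) ≡ 53/3. 3⁻¹ ≡ 45 (mod 67) since 3·45 = 135 ≡ 1, so λ ≡ 53·45 ≡ 40.
  x = λ² - 58 - 58 = 1600 - 116 ≡ 10; y = λ·(58 - 10) - 35 ≡ 9. → (10, 9)
double: tangent at (10, 9): λ = (3·10² + 11)/(2·9) ≡ 43/18. 18⁻¹ ≡ 41 (mod 67), so λ ≡ 43·41 ≡ 21.
  x = λ² - 10 - 10 = 441 - 20 ≡ 19; y = λ·(10 - 19) - 9 ≡ 3. → (19, 3)
double: tangent at (19, 3): λ = (3·19² + 11)/(2·3) ≡ 22/6. 6⁻¹ ≡ 56 (mod 67) since 6·56 = 336 ≡ 1, so λ ≡ 22·56 ≡ 26.
  x = λ² - 19 - 19 = 676 - 38 ≡ 35; y = λ·(19 - 35) - 3 ≡ 50. → (35, 50)

(35, 50)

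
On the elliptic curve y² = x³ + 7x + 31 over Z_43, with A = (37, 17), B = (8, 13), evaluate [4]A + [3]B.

First 4A:
Repeated addition: build up to 4A.
2A: tangent at (37, 17): λ = (3·37² + 7)/(2·17) ≡ 29/34. 34⁻¹ ≡ 19 (mod 43), so λ ≡ 29·19 ≡ 35.
  x = λ² - 37 - 37 = 1225 - 74 ≡ 33; y = λ·(37 - 33) - 17 ≡ 37. → (33, 37)
3A: (33, 37) + (37, 17). λ = (17 - 37)/(37 - 33) ≡ 23/4 mod 43. 4⁻¹ ≡ 11 (mod 43), so λ ≡ 38.
  x = λ² - 33 - 37 = 1444 - 70 ≡ 41; y = λ·(33 - 41) - 37 ≡ 3. → (41, 3)
4A: (41, 3) + (37, 17). λ = (17 - 3)/(37 - 41) ≡ 14/39 mod 43. 39⁻¹ ≡ 32 (mod 43) since 39·32 = 1248 ≡ 1, so λ ≡ 18.
  x = λ² - 41 - 37 = 324 - 78 ≡ 31; y = λ·(41 - 31) - 3 ≡ 5. → (31, 5)
4A = (31, 5).
Next 3B:
Repeated addition: build up to 3B.
2B: tangent at (8, 13): λ = (3·8² + 7)/(2·13) ≡ 27/26. 26⁻¹ ≡ 5 (mod 43), so λ ≡ 27·5 ≡ 6.
  x = λ² - 8 - 8 = 36 - 16 ≡ 20; y = λ·(8 - 20) - 13 ≡ 1. → (20, 1)
3B: (20, 1) + (8, 13). λ = (13 - 1)/(8 - 20) ≡ 12/31 mod 43. 31⁻¹ ≡ 25 (mod 43) since 31·25 = 775 ≡ 1, so λ ≡ 42.
  x = λ² - 20 - 8 = 1764 - 28 ≡ 16; y = λ·(20 - 16) - 1 ≡ 38. → (16, 38)
3B = (16, 38).
Finally 4A + 3B:
(31, 5) + (16, 38). λ = (38 - 5)/(16 - 31) ≡ 33/28 mod 43. 28⁻¹ ≡ 20 (mod 43) since 28·20 = 560 ≡ 1, so λ ≡ 15.
  x = λ² - 31 - 16 = 225 - 47 ≡ 6; y = λ·(31 - 6) - 5 ≡ 26. → (6, 26)

(6, 26)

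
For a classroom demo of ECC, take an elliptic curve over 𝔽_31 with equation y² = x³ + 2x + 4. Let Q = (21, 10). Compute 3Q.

(1, 21)

Repeated addition: build up to 3Q.
2Q: tangent at (21, 10): λ = (3·21² + 2)/(2·10) ≡ 23/20. 20⁻¹ ≡ 14 (mod 31), so λ ≡ 23·14 ≡ 12.
  x = λ² - 21 - 21 = 144 - 42 ≡ 9; y = λ·(21 - 9) - 10 ≡ 10. → (9, 10)
3Q: (9, 10) + (21, 10). λ = (10 - 10)/(21 - 9) ≡ 0/12 mod 31. 12⁻¹ ≡ 13 (mod 31), so λ ≡ 0.
  x = λ² - 9 - 21 = 0 - 30 ≡ 1; y = λ·(9 - 1) - 10 ≡ 21. → (1, 21)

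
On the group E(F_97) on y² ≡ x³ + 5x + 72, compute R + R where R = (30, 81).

tangent at (30, 81): λ = (3·30² + 5)/(2·81) ≡ 86/65. 65⁻¹ ≡ 3 (mod 97), so λ ≡ 86·3 ≡ 64.
  x = λ² - 30 - 30 = 4096 - 60 ≡ 59; y = λ·(30 - 59) - 81 ≡ 3. → (59, 3)

(59, 3)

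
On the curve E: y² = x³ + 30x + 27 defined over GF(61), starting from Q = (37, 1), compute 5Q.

(11, 38)

Repeated addition: build up to 5Q.
2Q: tangent at (37, 1): λ = (3·37² + 30)/(2·1) ≡ 50/2. 2⁻¹ ≡ 31 (mod 61), so λ ≡ 50·31 ≡ 25.
  x = λ² - 37 - 37 = 625 - 74 ≡ 2; y = λ·(37 - 2) - 1 ≡ 20. → (2, 20)
3Q: (2, 20) + (37, 1). λ = (1 - 20)/(37 - 2) ≡ 42/35 mod 61. 35⁻¹ ≡ 7 (mod 61) since 35·7 = 245 ≡ 1, so λ ≡ 50.
  x = λ² - 2 - 37 = 2500 - 39 ≡ 21; y = λ·(2 - 21) - 20 ≡ 6. → (21, 6)
4Q: (21, 6) + (37, 1). λ = (1 - 6)/(37 - 21) ≡ 56/16 mod 61. 16⁻¹ ≡ 42 (mod 61), so λ ≡ 34.
  x = λ² - 21 - 37 = 1156 - 58 ≡ 0; y = λ·(21 - 0) - 6 ≡ 37. → (0, 37)
5Q: (0, 37) + (37, 1). λ = (1 - 37)/(37 - 0) ≡ 25/37 mod 61. 37⁻¹ ≡ 33 (mod 61), so λ ≡ 32.
  x = λ² - 0 - 37 = 1024 - 37 ≡ 11; y = λ·(0 - 11) - 37 ≡ 38. → (11, 38)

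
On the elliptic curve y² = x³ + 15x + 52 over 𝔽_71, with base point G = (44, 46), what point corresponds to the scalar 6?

Double-and-add on 6 = (110)₂. Start with G = (44, 46) for the leading 1-bit.
double: tangent at (44, 46): λ = (3·44² + 15)/(2·46) ≡ 1/21. 21⁻¹ ≡ 44 (mod 71), so λ ≡ 1·44 ≡ 44.
  x = λ² - 44 - 44 = 1936 - 88 ≡ 2; y = λ·(44 - 2) - 46 ≡ 27. → (2, 27)
add G: (2, 27) + (44, 46). λ = (46 - 27)/(44 - 2) ≡ 19/42 mod 71. 42⁻¹ ≡ 22 (mod 71), so λ ≡ 63.
  x = λ² - 2 - 44 = 3969 - 46 ≡ 18; y = λ·(2 - 18) - 27 ≡ 30. → (18, 30)
double: tangent at (18, 30): λ = (3·18² + 15)/(2·30) ≡ 64/60. 60⁻¹ ≡ 58 (mod 71) since 60·58 = 3480 ≡ 1, so λ ≡ 64·58 ≡ 20.
  x = λ² - 18 - 18 = 400 - 36 ≡ 9; y = λ·(18 - 9) - 30 ≡ 8. → (9, 8)

(9, 8)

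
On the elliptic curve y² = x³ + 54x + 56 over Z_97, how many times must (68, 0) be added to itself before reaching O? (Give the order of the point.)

2P: (68, 0) + (68, 0): same x and y₁ ≡ -y₂, so the sum is O.
2P = O, so the order is 2.

2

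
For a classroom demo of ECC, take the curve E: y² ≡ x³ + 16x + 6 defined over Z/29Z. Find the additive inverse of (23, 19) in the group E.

-(23, 19) = (23, -19 mod 29) = (23, 10).

(23, 10)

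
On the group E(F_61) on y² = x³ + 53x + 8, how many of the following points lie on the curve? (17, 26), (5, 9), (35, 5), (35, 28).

(17, 26): 26² ≡ 5, rhs ≡ 27 → off.
(5, 9): 9² ≡ 20, rhs ≡ 32 → off.
(35, 5): 5² ≡ 25, rhs ≡ 25 → on.
(35, 28): 28² ≡ 52, rhs ≡ 25 → off.

1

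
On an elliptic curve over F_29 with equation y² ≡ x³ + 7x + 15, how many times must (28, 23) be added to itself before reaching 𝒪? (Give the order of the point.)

2P: tangent at (28, 23): λ = (3·28² + 7)/(2·23) ≡ 10/17. 17⁻¹ ≡ 12 (mod 29), so λ ≡ 10·12 ≡ 4.
  x = λ² - 28 - 28 = 16 - 56 ≡ 18; y = λ·(28 - 18) - 23 ≡ 17. → (18, 17)
3P: (18, 17) + (28, 23). λ = (23 - 17)/(28 - 18) ≡ 6/10 mod 29. 10⁻¹ ≡ 3 (mod 29), so λ ≡ 18.
  x = λ² - 18 - 28 = 324 - 46 ≡ 17; y = λ·(18 - 17) - 17 ≡ 1. → (17, 1)
4P: (17, 1) + (28, 23). λ = (23 - 1)/(28 - 17) ≡ 22/11 mod 29. 11⁻¹ ≡ 8 (mod 29), so λ ≡ 2.
  x = λ² - 17 - 28 = 4 - 45 ≡ 17; y = λ·(17 - 17) - 1 ≡ 28. → (17, 28)
5P: (17, 28) + (28, 23). λ = (23 - 28)/(28 - 17) ≡ 24/11 mod 29. 11⁻¹ ≡ 8 (mod 29) since 11·8 = 88 ≡ 1, so λ ≡ 18.
  x = λ² - 17 - 28 = 324 - 45 ≡ 18; y = λ·(17 - 18) - 28 ≡ 12. → (18, 12)
6P: (18, 12) + (28, 23). λ = (23 - 12)/(28 - 18) ≡ 11/10 mod 29. 10⁻¹ ≡ 3 (mod 29), so λ ≡ 4.
  x = λ² - 18 - 28 = 16 - 46 ≡ 28; y = λ·(18 - 28) - 12 ≡ 6. → (28, 6)
7P: (28, 6) + (28, 23): same x and y₁ ≡ -y₂, so the sum is 𝒪.
7P = 𝒪, so the order is 7.

7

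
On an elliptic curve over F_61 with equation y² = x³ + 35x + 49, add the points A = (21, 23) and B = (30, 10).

(52, 15)

(21, 23) + (30, 10). λ = (10 - 23)/(30 - 21) ≡ 48/9 mod 61. 9⁻¹ ≡ 34 (mod 61), so λ ≡ 46.
  x = λ² - 21 - 30 = 2116 - 51 ≡ 52; y = λ·(21 - 52) - 23 ≡ 15. → (52, 15)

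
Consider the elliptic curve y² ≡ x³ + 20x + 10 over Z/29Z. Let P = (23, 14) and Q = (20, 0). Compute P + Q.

(11, 13)

(23, 14) + (20, 0). λ = (0 - 14)/(20 - 23) ≡ 15/26 mod 29. 26⁻¹ ≡ 19 (mod 29), so λ ≡ 24.
  x = λ² - 23 - 20 = 576 - 43 ≡ 11; y = λ·(23 - 11) - 14 ≡ 13. → (11, 13)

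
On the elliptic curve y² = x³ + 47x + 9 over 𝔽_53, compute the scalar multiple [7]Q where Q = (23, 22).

(23, 22)

Repeated addition: build up to 7Q.
2Q: tangent at (23, 22): λ = (3·23² + 47)/(2·22) ≡ 44/44. 44⁻¹ ≡ 47 (mod 53), so λ ≡ 44·47 ≡ 1.
  x = λ² - 23 - 23 = 1 - 46 ≡ 8; y = λ·(23 - 8) - 22 ≡ 46. → (8, 46)
3Q: (8, 46) + (23, 22). λ = (22 - 46)/(23 - 8) ≡ 29/15 mod 53. 15⁻¹ ≡ 46 (mod 53) since 15·46 = 690 ≡ 1, so λ ≡ 9.
  x = λ² - 8 - 23 = 81 - 31 ≡ 50; y = λ·(8 - 50) - 46 ≡ 0. → (50, 0)
4Q: (50, 0) + (23, 22). λ = (22 - 0)/(23 - 50) ≡ 22/26 mod 53. 26⁻¹ ≡ 51 (mod 53), so λ ≡ 9.
  x = λ² - 50 - 23 = 81 - 73 ≡ 8; y = λ·(50 - 8) - 0 ≡ 7. → (8, 7)
5Q: (8, 7) + (23, 22). λ = (22 - 7)/(23 - 8) ≡ 15/15 mod 53. 15⁻¹ ≡ 46 (mod 53), so λ ≡ 1.
  x = λ² - 8 - 23 = 1 - 31 ≡ 23; y = λ·(8 - 23) - 7 ≡ 31. → (23, 31)
6Q: (23, 31) + (23, 22): same x and y₁ ≡ -y₂, so the sum is ∞.
7Q: ∞ + (23, 22) = (23, 22) (identity).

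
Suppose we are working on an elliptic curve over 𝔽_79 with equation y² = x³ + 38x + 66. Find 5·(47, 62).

(63, 24)

Write P = (47, 62).
Double-and-add on 5 = (101)₂. Start with P = (47, 62) for the leading 1-bit.
double: tangent at (47, 62): λ = (3·47² + 38)/(2·62) ≡ 29/45. 45⁻¹ ≡ 72 (mod 79), so λ ≡ 29·72 ≡ 34.
  x = λ² - 47 - 47 = 1156 - 94 ≡ 35; y = λ·(47 - 35) - 62 ≡ 30. → (35, 30)
double: tangent at (35, 30): λ = (3·35² + 38)/(2·30) ≡ 0/60. 60⁻¹ ≡ 54 (mod 79), so λ ≡ 0·54 ≡ 0.
  x = λ² - 35 - 35 = 0 - 70 ≡ 9; y = λ·(35 - 9) - 30 ≡ 49. → (9, 49)
add P: (9, 49) + (47, 62). λ = (62 - 49)/(47 - 9) ≡ 13/38 mod 79. 38⁻¹ ≡ 52 (mod 79) since 38·52 = 1976 ≡ 1, so λ ≡ 44.
  x = λ² - 9 - 47 = 1936 - 56 ≡ 63; y = λ·(9 - 63) - 49 ≡ 24. → (63, 24)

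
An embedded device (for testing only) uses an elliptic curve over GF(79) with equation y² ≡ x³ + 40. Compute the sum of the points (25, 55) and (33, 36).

(18, 37)

(25, 55) + (33, 36). λ = (36 - 55)/(33 - 25) ≡ 60/8 mod 79. 8⁻¹ ≡ 10 (mod 79) since 8·10 = 80 ≡ 1, so λ ≡ 47.
  x = λ² - 25 - 33 = 2209 - 58 ≡ 18; y = λ·(25 - 18) - 55 ≡ 37. → (18, 37)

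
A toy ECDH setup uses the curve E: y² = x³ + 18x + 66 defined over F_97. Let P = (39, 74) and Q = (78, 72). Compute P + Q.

(39, 74) + (78, 72). λ = (72 - 74)/(78 - 39) ≡ 95/39 mod 97. 39⁻¹ ≡ 5 (mod 97), so λ ≡ 87.
  x = λ² - 39 - 78 = 7569 - 117 ≡ 80; y = λ·(39 - 80) - 74 ≡ 45. → (80, 45)

(80, 45)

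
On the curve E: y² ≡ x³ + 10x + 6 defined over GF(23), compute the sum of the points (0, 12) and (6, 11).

(10, 5)

(0, 12) + (6, 11). λ = (11 - 12)/(6 - 0) ≡ 22/6 mod 23. 6⁻¹ ≡ 4 (mod 23) since 6·4 = 24 ≡ 1, so λ ≡ 19.
  x = λ² - 0 - 6 = 361 - 6 ≡ 10; y = λ·(0 - 10) - 12 ≡ 5. → (10, 5)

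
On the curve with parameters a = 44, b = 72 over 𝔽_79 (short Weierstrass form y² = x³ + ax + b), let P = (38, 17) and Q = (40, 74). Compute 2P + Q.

(3, 51)

First 2P:
Repeated addition: build up to 2P.
2P: tangent at (38, 17): λ = (3·38² + 44)/(2·17) ≡ 31/34. 34⁻¹ ≡ 7 (mod 79) since 34·7 = 238 ≡ 1, so λ ≡ 31·7 ≡ 59.
  x = λ² - 38 - 38 = 3481 - 76 ≡ 8; y = λ·(38 - 8) - 17 ≡ 15. → (8, 15)
2P = (8, 15).
Finally 2P + Q:
(8, 15) + (40, 74). λ = (74 - 15)/(40 - 8) ≡ 59/32 mod 79. 32⁻¹ ≡ 42 (mod 79), so λ ≡ 29.
  x = λ² - 8 - 40 = 841 - 48 ≡ 3; y = λ·(8 - 3) - 15 ≡ 51. → (3, 51)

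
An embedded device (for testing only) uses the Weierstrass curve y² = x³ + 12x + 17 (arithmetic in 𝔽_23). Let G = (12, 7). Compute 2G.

(5, 8)

tangent at (12, 7): λ = (3·12² + 12)/(2·7) ≡ 7/14. 14⁻¹ ≡ 5 (mod 23), so λ ≡ 7·5 ≡ 12.
  x = λ² - 12 - 12 = 144 - 24 ≡ 5; y = λ·(12 - 5) - 7 ≡ 8. → (5, 8)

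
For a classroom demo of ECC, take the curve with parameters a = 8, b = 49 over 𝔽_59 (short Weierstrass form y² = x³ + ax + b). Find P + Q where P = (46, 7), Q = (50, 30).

(46, 7) + (50, 30). λ = (30 - 7)/(50 - 46) ≡ 23/4 mod 59. 4⁻¹ ≡ 15 (mod 59), so λ ≡ 50.
  x = λ² - 46 - 50 = 2500 - 96 ≡ 44; y = λ·(46 - 44) - 7 ≡ 34. → (44, 34)

(44, 34)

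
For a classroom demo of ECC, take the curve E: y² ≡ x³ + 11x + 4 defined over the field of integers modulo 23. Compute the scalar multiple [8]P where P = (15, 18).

(8, 11)

Repeated addition: build up to 8P.
2P: tangent at (15, 18): λ = (3·15² + 11)/(2·18) ≡ 19/13. 13⁻¹ ≡ 16 (mod 23), so λ ≡ 19·16 ≡ 5.
  x = λ² - 15 - 15 = 25 - 30 ≡ 18; y = λ·(15 - 18) - 18 ≡ 13. → (18, 13)
3P: (18, 13) + (15, 18). λ = (18 - 13)/(15 - 18) ≡ 5/20 mod 23. 20⁻¹ ≡ 15 (mod 23), so λ ≡ 6.
  x = λ² - 18 - 15 = 36 - 33 ≡ 3; y = λ·(18 - 3) - 13 ≡ 8. → (3, 8)
4P: (3, 8) + (15, 18). λ = (18 - 8)/(15 - 3) ≡ 10/12 mod 23. 12⁻¹ ≡ 2 (mod 23), so λ ≡ 20.
  x = λ² - 3 - 15 = 400 - 18 ≡ 14; y = λ·(3 - 14) - 8 ≡ 2. → (14, 2)
5P: (14, 2) + (15, 18). λ = (18 - 2)/(15 - 14) ≡ 16/1 mod 23. 1⁻¹ ≡ 1 (mod 23), so λ ≡ 16.
  x = λ² - 14 - 15 = 256 - 29 ≡ 20; y = λ·(14 - 20) - 2 ≡ 17. → (20, 17)
6P: (20, 17) + (15, 18). λ = (18 - 17)/(15 - 20) ≡ 1/18 mod 23. 18⁻¹ ≡ 9 (mod 23) since 18·9 = 162 ≡ 1, so λ ≡ 9.
  x = λ² - 20 - 15 = 81 - 35 ≡ 0; y = λ·(20 - 0) - 17 ≡ 2. → (0, 2)
7P: (0, 2) + (15, 18). λ = (18 - 2)/(15 - 0) ≡ 16/15 mod 23. 15⁻¹ ≡ 20 (mod 23) since 15·20 = 300 ≡ 1, so λ ≡ 21.
  x = λ² - 0 - 15 = 441 - 15 ≡ 12; y = λ·(0 - 12) - 2 ≡ 22. → (12, 22)
8P: (12, 22) + (15, 18). λ = (18 - 22)/(15 - 12) ≡ 19/3 mod 23. 3⁻¹ ≡ 8 (mod 23), so λ ≡ 14.
  x = λ² - 12 - 15 = 196 - 27 ≡ 8; y = λ·(12 - 8) - 22 ≡ 11. → (8, 11)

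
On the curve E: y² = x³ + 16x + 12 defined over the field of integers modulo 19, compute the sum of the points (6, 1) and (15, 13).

(6, 1) + (15, 13). λ = (13 - 1)/(15 - 6) ≡ 12/9 mod 19. 9⁻¹ ≡ 17 (mod 19) since 9·17 = 153 ≡ 1, so λ ≡ 14.
  x = λ² - 6 - 15 = 196 - 21 ≡ 4; y = λ·(6 - 4) - 1 ≡ 8. → (4, 8)

(4, 8)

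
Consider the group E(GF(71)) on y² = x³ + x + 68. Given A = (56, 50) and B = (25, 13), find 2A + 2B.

(54, 45)

First 2A:
Repeated addition: build up to 2A.
2A: tangent at (56, 50): λ = (3·56² + 1)/(2·50) ≡ 37/29. 29⁻¹ ≡ 49 (mod 71), so λ ≡ 37·49 ≡ 38.
  x = λ² - 56 - 56 = 1444 - 112 ≡ 54; y = λ·(56 - 54) - 50 ≡ 26. → (54, 26)
2A = (54, 26).
Next 2B:
Repeated addition: build up to 2B.
2B: tangent at (25, 13): λ = (3·25² + 1)/(2·13) ≡ 30/26. 26⁻¹ ≡ 41 (mod 71), so λ ≡ 30·41 ≡ 23.
  x = λ² - 25 - 25 = 529 - 50 ≡ 53; y = λ·(25 - 53) - 13 ≡ 53. → (53, 53)
2B = (53, 53).
Finally 2A + 2B:
(54, 26) + (53, 53). λ = (53 - 26)/(53 - 54) ≡ 27/70 mod 71. 70⁻¹ ≡ 70 (mod 71), so λ ≡ 44.
  x = λ² - 54 - 53 = 1936 - 107 ≡ 54; y = λ·(54 - 54) - 26 ≡ 45. → (54, 45)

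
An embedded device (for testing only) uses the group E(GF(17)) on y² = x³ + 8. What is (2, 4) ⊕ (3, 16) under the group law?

(3, 1)

(2, 4) + (3, 16). λ = (16 - 4)/(3 - 2) ≡ 12/1 mod 17. 1⁻¹ ≡ 1 (mod 17), so λ ≡ 12.
  x = λ² - 2 - 3 = 144 - 5 ≡ 3; y = λ·(2 - 3) - 4 ≡ 1. → (3, 1)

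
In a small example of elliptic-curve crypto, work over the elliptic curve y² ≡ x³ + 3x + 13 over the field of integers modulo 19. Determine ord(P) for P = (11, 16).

2P: tangent at (11, 16): λ = (3·11² + 3)/(2·16) ≡ 5/13. 13⁻¹ ≡ 3 (mod 19), so λ ≡ 5·3 ≡ 15.
  x = λ² - 11 - 11 = 225 - 22 ≡ 13; y = λ·(11 - 13) - 16 ≡ 11. → (13, 11)
3P: (13, 11) + (11, 16). λ = (16 - 11)/(11 - 13) ≡ 5/17 mod 19. 17⁻¹ ≡ 9 (mod 19), so λ ≡ 7.
  x = λ² - 13 - 11 = 49 - 24 ≡ 6; y = λ·(13 - 6) - 11 ≡ 0. → (6, 0)
4P: (6, 0) + (11, 16). λ = (16 - 0)/(11 - 6) ≡ 16/5 mod 19. 5⁻¹ ≡ 4 (mod 19), so λ ≡ 7.
  x = λ² - 6 - 11 = 49 - 17 ≡ 13; y = λ·(6 - 13) - 0 ≡ 8. → (13, 8)
5P: (13, 8) + (11, 16). λ = (16 - 8)/(11 - 13) ≡ 8/17 mod 19. 17⁻¹ ≡ 9 (mod 19) since 17·9 = 153 ≡ 1, so λ ≡ 15.
  x = λ² - 13 - 11 = 225 - 24 ≡ 11; y = λ·(13 - 11) - 8 ≡ 3. → (11, 3)
6P: (11, 3) + (11, 16): same x and y₁ ≡ -y₂, so the sum is O.
6P = O, so the order is 6.

6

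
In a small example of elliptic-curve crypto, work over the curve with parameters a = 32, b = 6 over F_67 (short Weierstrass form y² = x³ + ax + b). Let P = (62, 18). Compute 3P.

Repeated addition: build up to 3P.
2P: tangent at (62, 18): λ = (3·62² + 32)/(2·18) ≡ 40/36. 36⁻¹ ≡ 54 (mod 67), so λ ≡ 40·54 ≡ 16.
  x = λ² - 62 - 62 = 256 - 124 ≡ 65; y = λ·(62 - 65) - 18 ≡ 1. → (65, 1)
3P: (65, 1) + (62, 18). λ = (18 - 1)/(62 - 65) ≡ 17/64 mod 67. 64⁻¹ ≡ 22 (mod 67), so λ ≡ 39.
  x = λ² - 65 - 62 = 1521 - 127 ≡ 54; y = λ·(65 - 54) - 1 ≡ 26. → (54, 26)

(54, 26)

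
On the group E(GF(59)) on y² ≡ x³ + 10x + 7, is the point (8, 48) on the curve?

no

y² = 48² ≡ 3; x³ + 10x + 7 = 599 ≡ 9 (mod 59). 3 ≠ 9.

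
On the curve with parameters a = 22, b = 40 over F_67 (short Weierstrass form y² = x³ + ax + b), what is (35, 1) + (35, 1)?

tangent at (35, 1): λ = (3·35² + 22)/(2·1) ≡ 12/2. 2⁻¹ ≡ 34 (mod 67) since 2·34 = 68 ≡ 1, so λ ≡ 12·34 ≡ 6.
  x = λ² - 35 - 35 = 36 - 70 ≡ 33; y = λ·(35 - 33) - 1 ≡ 11. → (33, 11)

(33, 11)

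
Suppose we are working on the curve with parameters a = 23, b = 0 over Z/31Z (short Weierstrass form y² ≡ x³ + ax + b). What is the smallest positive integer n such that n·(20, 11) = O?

4

2P: tangent at (20, 11): λ = (3·20² + 23)/(2·11) ≡ 14/22. 22⁻¹ ≡ 24 (mod 31), so λ ≡ 14·24 ≡ 26.
  x = λ² - 20 - 20 = 676 - 40 ≡ 16; y = λ·(20 - 16) - 11 ≡ 0. → (16, 0)
3P: (16, 0) + (20, 11). λ = (11 - 0)/(20 - 16) ≡ 11/4 mod 31. 4⁻¹ ≡ 8 (mod 31) since 4·8 = 32 ≡ 1, so λ ≡ 26.
  x = λ² - 16 - 20 = 676 - 36 ≡ 20; y = λ·(16 - 20) - 0 ≡ 20. → (20, 20)
4P: (20, 20) + (20, 11): same x and y₁ ≡ -y₂, so the sum is O.
4P = O, so the order is 4.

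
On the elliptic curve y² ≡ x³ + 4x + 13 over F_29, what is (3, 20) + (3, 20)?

tangent at (3, 20): λ = (3·3² + 4)/(2·20) ≡ 2/11. 11⁻¹ ≡ 8 (mod 29), so λ ≡ 2·8 ≡ 16.
  x = λ² - 3 - 3 = 256 - 6 ≡ 18; y = λ·(3 - 18) - 20 ≡ 1. → (18, 1)

(18, 1)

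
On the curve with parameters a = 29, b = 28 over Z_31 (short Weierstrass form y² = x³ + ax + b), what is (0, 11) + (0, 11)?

(10, 4)

tangent at (0, 11): λ = (3·0² + 29)/(2·11) ≡ 29/22. 22⁻¹ ≡ 24 (mod 31) since 22·24 = 528 ≡ 1, so λ ≡ 29·24 ≡ 14.
  x = λ² - 0 - 0 = 196 - 0 ≡ 10; y = λ·(0 - 10) - 11 ≡ 4. → (10, 4)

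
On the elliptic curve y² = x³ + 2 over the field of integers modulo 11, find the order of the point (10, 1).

2P: tangent at (10, 1): λ = (3·10² + 0)/(2·1) ≡ 3/2. 2⁻¹ ≡ 6 (mod 11) since 2·6 = 12 ≡ 1, so λ ≡ 3·6 ≡ 7.
  x = λ² - 10 - 10 = 49 - 20 ≡ 7; y = λ·(10 - 7) - 1 ≡ 9. → (7, 9)
3P: (7, 9) + (10, 1). λ = (1 - 9)/(10 - 7) ≡ 3/3 mod 11. 3⁻¹ ≡ 4 (mod 11), so λ ≡ 1.
  x = λ² - 7 - 10 = 1 - 17 ≡ 6; y = λ·(7 - 6) - 9 ≡ 3. → (6, 3)
4P: (6, 3) + (10, 1). λ = (1 - 3)/(10 - 6) ≡ 9/4 mod 11. 4⁻¹ ≡ 3 (mod 11), so λ ≡ 5.
  x = λ² - 6 - 10 = 25 - 16 ≡ 9; y = λ·(6 - 9) - 3 ≡ 4. → (9, 4)
5P: (9, 4) + (10, 1). λ = (1 - 4)/(10 - 9) ≡ 8/1 mod 11. 1⁻¹ ≡ 1 (mod 11), so λ ≡ 8.
  x = λ² - 9 - 10 = 64 - 19 ≡ 1; y = λ·(9 - 1) - 4 ≡ 5. → (1, 5)
6P: (1, 5) + (10, 1). λ = (1 - 5)/(10 - 1) ≡ 7/9 mod 11. 9⁻¹ ≡ 5 (mod 11), so λ ≡ 2.
  x = λ² - 1 - 10 = 4 - 11 ≡ 4; y = λ·(1 - 4) - 5 ≡ 0. → (4, 0)
7P: (4, 0) + (10, 1). λ = (1 - 0)/(10 - 4) ≡ 1/6 mod 11. 6⁻¹ ≡ 2 (mod 11) since 6·2 = 12 ≡ 1, so λ ≡ 2.
  x = λ² - 4 - 10 = 4 - 14 ≡ 1; y = λ·(4 - 1) - 0 ≡ 6. → (1, 6)
8P: (1, 6) + (10, 1). λ = (1 - 6)/(10 - 1) ≡ 6/9 mod 11. 9⁻¹ ≡ 5 (mod 11) since 9·5 = 45 ≡ 1, so λ ≡ 8.
  x = λ² - 1 - 10 = 64 - 11 ≡ 9; y = λ·(1 - 9) - 6 ≡ 7. → (9, 7)
9P: (9, 7) + (10, 1). λ = (1 - 7)/(10 - 9) ≡ 5/1 mod 11. 1⁻¹ ≡ 1 (mod 11), so λ ≡ 5.
  x = λ² - 9 - 10 = 25 - 19 ≡ 6; y = λ·(9 - 6) - 7 ≡ 8. → (6, 8)
10P: (6, 8) + (10, 1). λ = (1 - 8)/(10 - 6) ≡ 4/4 mod 11. 4⁻¹ ≡ 3 (mod 11), so λ ≡ 1.
  x = λ² - 6 - 10 = 1 - 16 ≡ 7; y = λ·(6 - 7) - 8 ≡ 2. → (7, 2)
11P: (7, 2) + (10, 1). λ = (1 - 2)/(10 - 7) ≡ 10/3 mod 11. 3⁻¹ ≡ 4 (mod 11), so λ ≡ 7.
  x = λ² - 7 - 10 = 49 - 17 ≡ 10; y = λ·(7 - 10) - 2 ≡ 10. → (10, 10)
12P: (10, 10) + (10, 1): same x and y₁ ≡ -y₂, so the sum is ∞.
12P = ∞, so the order is 12.

12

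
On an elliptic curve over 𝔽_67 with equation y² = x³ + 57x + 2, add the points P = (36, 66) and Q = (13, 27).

(36, 66) + (13, 27). λ = (27 - 66)/(13 - 36) ≡ 28/44 mod 67. 44⁻¹ ≡ 32 (mod 67), so λ ≡ 25.
  x = λ² - 36 - 13 = 625 - 49 ≡ 40; y = λ·(36 - 40) - 66 ≡ 35. → (40, 35)

(40, 35)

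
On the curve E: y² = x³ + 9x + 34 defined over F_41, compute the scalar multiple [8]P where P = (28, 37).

Repeated addition: build up to 8P.
2P: tangent at (28, 37): λ = (3·28² + 9)/(2·37) ≡ 24/33. 33⁻¹ ≡ 5 (mod 41) since 33·5 = 165 ≡ 1, so λ ≡ 24·5 ≡ 38.
  x = λ² - 28 - 28 = 1444 - 56 ≡ 35; y = λ·(28 - 35) - 37 ≡ 25. → (35, 25)
3P: (35, 25) + (28, 37). λ = (37 - 25)/(28 - 35) ≡ 12/34 mod 41. 34⁻¹ ≡ 35 (mod 41) since 34·35 = 1190 ≡ 1, so λ ≡ 10.
  x = λ² - 35 - 28 = 100 - 63 ≡ 37; y = λ·(35 - 37) - 25 ≡ 37. → (37, 37)
4P: (37, 37) + (28, 37). λ = (37 - 37)/(28 - 37) ≡ 0/32 mod 41. 32⁻¹ ≡ 9 (mod 41), so λ ≡ 0.
  x = λ² - 37 - 28 = 0 - 65 ≡ 17; y = λ·(37 - 17) - 37 ≡ 4. → (17, 4)
5P: (17, 4) + (28, 37). λ = (37 - 4)/(28 - 17) ≡ 33/11 mod 41. 11⁻¹ ≡ 15 (mod 41), so λ ≡ 3.
  x = λ² - 17 - 28 = 9 - 45 ≡ 5; y = λ·(17 - 5) - 4 ≡ 32. → (5, 32)
6P: (5, 32) + (28, 37). λ = (37 - 32)/(28 - 5) ≡ 5/23 mod 41. 23⁻¹ ≡ 25 (mod 41), so λ ≡ 2.
  x = λ² - 5 - 28 = 4 - 33 ≡ 12; y = λ·(5 - 12) - 32 ≡ 36. → (12, 36)
7P: (12, 36) + (28, 37). λ = (37 - 36)/(28 - 12) ≡ 1/16 mod 41. 16⁻¹ ≡ 18 (mod 41), so λ ≡ 18.
  x = λ² - 12 - 28 = 324 - 40 ≡ 38; y = λ·(12 - 38) - 36 ≡ 29. → (38, 29)
8P: (38, 29) + (28, 37). λ = (37 - 29)/(28 - 38) ≡ 8/31 mod 41. 31⁻¹ ≡ 4 (mod 41) since 31·4 = 124 ≡ 1, so λ ≡ 32.
  x = λ² - 38 - 28 = 1024 - 66 ≡ 15; y = λ·(38 - 15) - 29 ≡ 10. → (15, 10)

(15, 10)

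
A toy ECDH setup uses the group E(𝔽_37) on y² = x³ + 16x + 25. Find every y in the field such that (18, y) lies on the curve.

x³ + 16x + 25 = 6145 ≡ 3 (mod 37).
Square roots of 3 mod 37: 15 and 22 (since 15² = 225 ≡ 3).

15, 22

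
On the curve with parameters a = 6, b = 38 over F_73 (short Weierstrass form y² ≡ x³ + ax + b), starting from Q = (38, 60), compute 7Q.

(13, 14)

Repeated addition: build up to 7Q.
2Q: tangent at (38, 60): λ = (3·38² + 6)/(2·60) ≡ 31/47. 47⁻¹ ≡ 14 (mod 73), so λ ≡ 31·14 ≡ 69.
  x = λ² - 38 - 38 = 4761 - 76 ≡ 13; y = λ·(38 - 13) - 60 ≡ 59. → (13, 59)
3Q: (13, 59) + (38, 60). λ = (60 - 59)/(38 - 13) ≡ 1/25 mod 73. 25⁻¹ ≡ 38 (mod 73) since 25·38 = 950 ≡ 1, so λ ≡ 38.
  x = λ² - 13 - 38 = 1444 - 51 ≡ 6; y = λ·(13 - 6) - 59 ≡ 61. → (6, 61)
4Q: (6, 61) + (38, 60). λ = (60 - 61)/(38 - 6) ≡ 72/32 mod 73. 32⁻¹ ≡ 16 (mod 73), so λ ≡ 57.
  x = λ² - 6 - 38 = 3249 - 44 ≡ 66; y = λ·(6 - 66) - 61 ≡ 23. → (66, 23)
5Q: (66, 23) + (38, 60). λ = (60 - 23)/(38 - 66) ≡ 37/45 mod 73. 45⁻¹ ≡ 13 (mod 73), so λ ≡ 43.
  x = λ² - 66 - 38 = 1849 - 104 ≡ 66; y = λ·(66 - 66) - 23 ≡ 50. → (66, 50)
6Q: (66, 50) + (38, 60). λ = (60 - 50)/(38 - 66) ≡ 10/45 mod 73. 45⁻¹ ≡ 13 (mod 73) since 45·13 = 585 ≡ 1, so λ ≡ 57.
  x = λ² - 66 - 38 = 3249 - 104 ≡ 6; y = λ·(66 - 6) - 50 ≡ 12. → (6, 12)
7Q: (6, 12) + (38, 60). λ = (60 - 12)/(38 - 6) ≡ 48/32 mod 73. 32⁻¹ ≡ 16 (mod 73) since 32·16 = 512 ≡ 1, so λ ≡ 38.
  x = λ² - 6 - 38 = 1444 - 44 ≡ 13; y = λ·(6 - 13) - 12 ≡ 14. → (13, 14)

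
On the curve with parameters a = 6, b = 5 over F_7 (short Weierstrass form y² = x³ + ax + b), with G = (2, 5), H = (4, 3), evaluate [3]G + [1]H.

First 3G:
Repeated addition: build up to 3G.
2G: tangent at (2, 5): λ = (3·2² + 6)/(2·5) ≡ 4/3. 3⁻¹ ≡ 5 (mod 7), so λ ≡ 4·5 ≡ 6.
  x = λ² - 2 - 2 = 36 - 4 ≡ 4; y = λ·(2 - 4) - 5 ≡ 4. → (4, 4)
3G: (4, 4) + (2, 5). λ = (5 - 4)/(2 - 4) ≡ 1/5 mod 7. 5⁻¹ ≡ 3 (mod 7), so λ ≡ 3.
  x = λ² - 4 - 2 = 9 - 6 ≡ 3; y = λ·(4 - 3) - 4 ≡ 6. → (3, 6)
3G = (3, 6).
Finally 3G + H:
(3, 6) + (4, 3). λ = (3 - 6)/(4 - 3) ≡ 4/1 mod 7. 1⁻¹ ≡ 1 (mod 7), so λ ≡ 4.
  x = λ² - 3 - 4 = 16 - 7 ≡ 2; y = λ·(3 - 2) - 6 ≡ 5. → (2, 5)

(2, 5)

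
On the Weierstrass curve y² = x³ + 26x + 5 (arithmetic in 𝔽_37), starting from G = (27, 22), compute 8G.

Repeated addition: build up to 8G.
2G: tangent at (27, 22): λ = (3·27² + 26)/(2·22) ≡ 30/7. 7⁻¹ ≡ 16 (mod 37), so λ ≡ 30·16 ≡ 36.
  x = λ² - 27 - 27 = 1296 - 54 ≡ 21; y = λ·(27 - 21) - 22 ≡ 9. → (21, 9)
3G: (21, 9) + (27, 22). λ = (22 - 9)/(27 - 21) ≡ 13/6 mod 37. 6⁻¹ ≡ 31 (mod 37), so λ ≡ 33.
  x = λ² - 21 - 27 = 1089 - 48 ≡ 5; y = λ·(21 - 5) - 9 ≡ 1. → (5, 1)
4G: (5, 1) + (27, 22). λ = (22 - 1)/(27 - 5) ≡ 21/22 mod 37. 22⁻¹ ≡ 32 (mod 37) since 22·32 = 704 ≡ 1, so λ ≡ 6.
  x = λ² - 5 - 27 = 36 - 32 ≡ 4; y = λ·(5 - 4) - 1 ≡ 5. → (4, 5)
5G: (4, 5) + (27, 22). λ = (22 - 5)/(27 - 4) ≡ 17/23 mod 37. 23⁻¹ ≡ 29 (mod 37) since 23·29 = 667 ≡ 1, so λ ≡ 12.
  x = λ² - 4 - 27 = 144 - 31 ≡ 2; y = λ·(4 - 2) - 5 ≡ 19. → (2, 19)
6G: (2, 19) + (27, 22). λ = (22 - 19)/(27 - 2) ≡ 3/25 mod 37. 25⁻¹ ≡ 3 (mod 37), so λ ≡ 9.
  x = λ² - 2 - 27 = 81 - 29 ≡ 15; y = λ·(2 - 15) - 19 ≡ 12. → (15, 12)
7G: (15, 12) + (27, 22). λ = (22 - 12)/(27 - 15) ≡ 10/12 mod 37. 12⁻¹ ≡ 34 (mod 37), so λ ≡ 7.
  x = λ² - 15 - 27 = 49 - 42 ≡ 7; y = λ·(15 - 7) - 12 ≡ 7. → (7, 7)
8G: (7, 7) + (27, 22). λ = (22 - 7)/(27 - 7) ≡ 15/20 mod 37. 20⁻¹ ≡ 13 (mod 37) since 20·13 = 260 ≡ 1, so λ ≡ 10.
  x = λ² - 7 - 27 = 100 - 34 ≡ 29; y = λ·(7 - 29) - 7 ≡ 32. → (29, 32)

(29, 32)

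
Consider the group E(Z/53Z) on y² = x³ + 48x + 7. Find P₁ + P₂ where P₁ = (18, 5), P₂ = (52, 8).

(18, 5) + (52, 8). λ = (8 - 5)/(52 - 18) ≡ 3/34 mod 53. 34⁻¹ ≡ 39 (mod 53) since 34·39 = 1326 ≡ 1, so λ ≡ 11.
  x = λ² - 18 - 52 = 121 - 70 ≡ 51; y = λ·(18 - 51) - 5 ≡ 3. → (51, 3)

(51, 3)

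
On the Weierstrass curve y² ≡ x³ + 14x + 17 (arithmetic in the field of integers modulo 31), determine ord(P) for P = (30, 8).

2P: tangent at (30, 8): λ = (3·30² + 14)/(2·8) ≡ 17/16. 16⁻¹ ≡ 2 (mod 31), so λ ≡ 17·2 ≡ 3.
  x = λ² - 30 - 30 = 9 - 60 ≡ 11; y = λ·(30 - 11) - 8 ≡ 18. → (11, 18)
3P: (11, 18) + (30, 8). λ = (8 - 18)/(30 - 11) ≡ 21/19 mod 31. 19⁻¹ ≡ 18 (mod 31) since 19·18 = 342 ≡ 1, so λ ≡ 6.
  x = λ² - 11 - 30 = 36 - 41 ≡ 26; y = λ·(11 - 26) - 18 ≡ 16. → (26, 16)
4P: (26, 16) + (30, 8). λ = (8 - 16)/(30 - 26) ≡ 23/4 mod 31. 4⁻¹ ≡ 8 (mod 31), so λ ≡ 29.
  x = λ² - 26 - 30 = 841 - 56 ≡ 10; y = λ·(26 - 10) - 16 ≡ 14. → (10, 14)
5P: (10, 14) + (30, 8). λ = (8 - 14)/(30 - 10) ≡ 25/20 mod 31. 20⁻¹ ≡ 14 (mod 31), so λ ≡ 9.
  x = λ² - 10 - 30 = 81 - 40 ≡ 10; y = λ·(10 - 10) - 14 ≡ 17. → (10, 17)
6P: (10, 17) + (30, 8). λ = (8 - 17)/(30 - 10) ≡ 22/20 mod 31. 20⁻¹ ≡ 14 (mod 31), so λ ≡ 29.
  x = λ² - 10 - 30 = 841 - 40 ≡ 26; y = λ·(10 - 26) - 17 ≡ 15. → (26, 15)
7P: (26, 15) + (30, 8). λ = (8 - 15)/(30 - 26) ≡ 24/4 mod 31. 4⁻¹ ≡ 8 (mod 31) since 4·8 = 32 ≡ 1, so λ ≡ 6.
  x = λ² - 26 - 30 = 36 - 56 ≡ 11; y = λ·(26 - 11) - 15 ≡ 13. → (11, 13)
8P: (11, 13) + (30, 8). λ = (8 - 13)/(30 - 11) ≡ 26/19 mod 31. 19⁻¹ ≡ 18 (mod 31) since 19·18 = 342 ≡ 1, so λ ≡ 3.
  x = λ² - 11 - 30 = 9 - 41 ≡ 30; y = λ·(11 - 30) - 13 ≡ 23. → (30, 23)
9P: (30, 23) + (30, 8): same x and y₁ ≡ -y₂, so the sum is 𝒪.
9P = 𝒪, so the order is 9.

9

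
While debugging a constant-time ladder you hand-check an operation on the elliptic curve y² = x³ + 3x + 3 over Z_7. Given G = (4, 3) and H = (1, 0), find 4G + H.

(4, 3)

First 4G:
Double-and-add on 4 = (100)₂. Start with G = (4, 3) for the leading 1-bit.
double: tangent at (4, 3): λ = (3·4² + 3)/(2·3) ≡ 2/6. 6⁻¹ ≡ 6 (mod 7), so λ ≡ 2·6 ≡ 5.
  x = λ² - 4 - 4 = 25 - 8 ≡ 3; y = λ·(4 - 3) - 3 ≡ 2. → (3, 2)
double: tangent at (3, 2): λ = (3·3² + 3)/(2·2) ≡ 2/4. 4⁻¹ ≡ 2 (mod 7), so λ ≡ 2·2 ≡ 4.
  x = λ² - 3 - 3 = 16 - 6 ≡ 3; y = λ·(3 - 3) - 2 ≡ 5. → (3, 5)
4G = (3, 5).
Finally 4G + H:
(3, 5) + (1, 0). λ = (0 - 5)/(1 - 3) ≡ 2/5 mod 7. 5⁻¹ ≡ 3 (mod 7), so λ ≡ 6.
  x = λ² - 3 - 1 = 36 - 4 ≡ 4; y = λ·(3 - 4) - 5 ≡ 3. → (4, 3)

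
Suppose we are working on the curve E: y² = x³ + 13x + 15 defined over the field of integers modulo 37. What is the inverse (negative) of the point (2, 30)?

-(2, 30) = (2, -30 mod 37) = (2, 7).

(2, 7)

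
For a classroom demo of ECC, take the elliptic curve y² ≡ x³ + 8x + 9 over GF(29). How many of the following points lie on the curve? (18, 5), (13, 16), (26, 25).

(18, 5): 5² ≡ 25, rhs ≡ 11 → off.
(13, 16): 16² ≡ 24, rhs ≡ 19 → off.
(26, 25): 25² ≡ 16, rhs ≡ 16 → on.

1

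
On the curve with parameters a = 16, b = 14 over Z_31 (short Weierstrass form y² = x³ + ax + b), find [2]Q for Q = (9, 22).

tangent at (9, 22): λ = (3·9² + 16)/(2·22) ≡ 11/13. 13⁻¹ ≡ 12 (mod 31), so λ ≡ 11·12 ≡ 8.
  x = λ² - 9 - 9 = 64 - 18 ≡ 15; y = λ·(9 - 15) - 22 ≡ 23. → (15, 23)

(15, 23)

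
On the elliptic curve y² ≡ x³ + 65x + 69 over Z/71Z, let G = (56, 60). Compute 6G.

Double-and-add on 6 = (110)₂. Start with G = (56, 60) for the leading 1-bit.
double: tangent at (56, 60): λ = (3·56² + 65)/(2·60) ≡ 30/49. 49⁻¹ ≡ 29 (mod 71), so λ ≡ 30·29 ≡ 18.
  x = λ² - 56 - 56 = 324 - 112 ≡ 70; y = λ·(56 - 70) - 60 ≡ 43. → (70, 43)
add G: (70, 43) + (56, 60). λ = (60 - 43)/(56 - 70) ≡ 17/57 mod 71. 57⁻¹ ≡ 5 (mod 71) since 57·5 = 285 ≡ 1, so λ ≡ 14.
  x = λ² - 70 - 56 = 196 - 126 ≡ 70; y = λ·(70 - 70) - 43 ≡ 28. → (70, 28)
double: tangent at (70, 28): λ = (3·70² + 65)/(2·28) ≡ 68/56. 56⁻¹ ≡ 52 (mod 71), so λ ≡ 68·52 ≡ 57.
  x = λ² - 70 - 70 = 3249 - 140 ≡ 56; y = λ·(70 - 56) - 28 ≡ 60. → (56, 60)

(56, 60)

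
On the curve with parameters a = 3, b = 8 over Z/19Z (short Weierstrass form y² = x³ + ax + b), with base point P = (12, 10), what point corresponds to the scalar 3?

Repeated addition: build up to 3P.
2P: tangent at (12, 10): λ = (3·12² + 3)/(2·10) ≡ 17/1. 1⁻¹ ≡ 1 (mod 19), so λ ≡ 17·1 ≡ 17.
  x = λ² - 12 - 12 = 289 - 24 ≡ 18; y = λ·(12 - 18) - 10 ≡ 2. → (18, 2)
3P: (18, 2) + (12, 10). λ = (10 - 2)/(12 - 18) ≡ 8/13 mod 19. 13⁻¹ ≡ 3 (mod 19), so λ ≡ 5.
  x = λ² - 18 - 12 = 25 - 30 ≡ 14; y = λ·(18 - 14) - 2 ≡ 18. → (14, 18)

(14, 18)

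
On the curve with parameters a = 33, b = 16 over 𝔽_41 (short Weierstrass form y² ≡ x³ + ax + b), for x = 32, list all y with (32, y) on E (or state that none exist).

x³ + 33x + 16 = 33840 ≡ 15 (mod 41).
15 is a non-residue mod 41; no y exists.

none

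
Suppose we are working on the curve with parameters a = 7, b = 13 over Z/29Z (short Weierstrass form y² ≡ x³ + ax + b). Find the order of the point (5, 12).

2P: tangent at (5, 12): λ = (3·5² + 7)/(2·12) ≡ 24/24. 24⁻¹ ≡ 23 (mod 29) since 24·23 = 552 ≡ 1, so λ ≡ 24·23 ≡ 1.
  x = λ² - 5 - 5 = 1 - 10 ≡ 20; y = λ·(5 - 20) - 12 ≡ 2. → (20, 2)
3P: (20, 2) + (5, 12). λ = (12 - 2)/(5 - 20) ≡ 10/14 mod 29. 14⁻¹ ≡ 27 (mod 29), so λ ≡ 9.
  x = λ² - 20 - 5 = 81 - 25 ≡ 27; y = λ·(20 - 27) - 2 ≡ 22. → (27, 22)
4P: (27, 22) + (5, 12). λ = (12 - 22)/(5 - 27) ≡ 19/7 mod 29. 7⁻¹ ≡ 25 (mod 29), so λ ≡ 11.
  x = λ² - 27 - 5 = 121 - 32 ≡ 2; y = λ·(27 - 2) - 22 ≡ 21. → (2, 21)
5P: (2, 21) + (5, 12). λ = (12 - 21)/(5 - 2) ≡ 20/3 mod 29. 3⁻¹ ≡ 10 (mod 29), so λ ≡ 26.
  x = λ² - 2 - 5 = 676 - 7 ≡ 2; y = λ·(2 - 2) - 21 ≡ 8. → (2, 8)
6P: (2, 8) + (5, 12). λ = (12 - 8)/(5 - 2) ≡ 4/3 mod 29. 3⁻¹ ≡ 10 (mod 29), so λ ≡ 11.
  x = λ² - 2 - 5 = 121 - 7 ≡ 27; y = λ·(2 - 27) - 8 ≡ 7. → (27, 7)
7P: (27, 7) + (5, 12). λ = (12 - 7)/(5 - 27) ≡ 5/7 mod 29. 7⁻¹ ≡ 25 (mod 29), so λ ≡ 9.
  x = λ² - 27 - 5 = 81 - 32 ≡ 20; y = λ·(27 - 20) - 7 ≡ 27. → (20, 27)
8P: (20, 27) + (5, 12). λ = (12 - 27)/(5 - 20) ≡ 14/14 mod 29. 14⁻¹ ≡ 27 (mod 29), so λ ≡ 1.
  x = λ² - 20 - 5 = 1 - 25 ≡ 5; y = λ·(20 - 5) - 27 ≡ 17. → (5, 17)
9P: (5, 17) + (5, 12): same x and y₁ ≡ -y₂, so the sum is ∞.
9P = ∞, so the order is 9.

9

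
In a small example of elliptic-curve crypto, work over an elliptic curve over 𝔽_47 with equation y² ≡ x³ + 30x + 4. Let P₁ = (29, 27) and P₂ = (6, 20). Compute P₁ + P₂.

(29, 27) + (6, 20). λ = (20 - 27)/(6 - 29) ≡ 40/24 mod 47. 24⁻¹ ≡ 2 (mod 47), so λ ≡ 33.
  x = λ² - 29 - 6 = 1089 - 35 ≡ 20; y = λ·(29 - 20) - 27 ≡ 35. → (20, 35)

(20, 35)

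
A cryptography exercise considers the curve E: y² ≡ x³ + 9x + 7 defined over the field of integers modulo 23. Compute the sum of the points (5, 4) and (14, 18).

(5, 4) + (14, 18). λ = (18 - 4)/(14 - 5) ≡ 14/9 mod 23. 9⁻¹ ≡ 18 (mod 23), so λ ≡ 22.
  x = λ² - 5 - 14 = 484 - 19 ≡ 5; y = λ·(5 - 5) - 4 ≡ 19. → (5, 19)

(5, 19)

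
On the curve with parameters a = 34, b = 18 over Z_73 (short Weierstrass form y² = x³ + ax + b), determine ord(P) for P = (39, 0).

2

2P: (39, 0) + (39, 0): same x and y₁ ≡ -y₂, so the sum is 𝒪.
2P = 𝒪, so the order is 2.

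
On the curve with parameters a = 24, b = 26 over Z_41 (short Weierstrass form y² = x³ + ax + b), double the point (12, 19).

(38, 38)

tangent at (12, 19): λ = (3·12² + 24)/(2·19) ≡ 5/38. 38⁻¹ ≡ 27 (mod 41), so λ ≡ 5·27 ≡ 12.
  x = λ² - 12 - 12 = 144 - 24 ≡ 38; y = λ·(12 - 38) - 19 ≡ 38. → (38, 38)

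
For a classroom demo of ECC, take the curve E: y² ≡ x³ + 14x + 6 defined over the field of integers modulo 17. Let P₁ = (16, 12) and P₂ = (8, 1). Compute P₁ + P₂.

(1, 15)

(16, 12) + (8, 1). λ = (1 - 12)/(8 - 16) ≡ 6/9 mod 17. 9⁻¹ ≡ 2 (mod 17), so λ ≡ 12.
  x = λ² - 16 - 8 = 144 - 24 ≡ 1; y = λ·(16 - 1) - 12 ≡ 15. → (1, 15)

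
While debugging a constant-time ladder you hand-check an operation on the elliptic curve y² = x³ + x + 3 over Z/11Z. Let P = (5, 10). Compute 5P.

Double-and-add on 5 = (101)₂. Start with P = (5, 10) for the leading 1-bit.
double: tangent at (5, 10): λ = (3·5² + 1)/(2·10) ≡ 10/9. 9⁻¹ ≡ 5 (mod 11) since 9·5 = 45 ≡ 1, so λ ≡ 10·5 ≡ 6.
  x = λ² - 5 - 5 = 36 - 10 ≡ 4; y = λ·(5 - 4) - 10 ≡ 7. → (4, 7)
double: tangent at (4, 7): λ = (3·4² + 1)/(2·7) ≡ 5/3. 3⁻¹ ≡ 4 (mod 11), so λ ≡ 5·4 ≡ 9.
  x = λ² - 4 - 4 = 81 - 8 ≡ 7; y = λ·(4 - 7) - 7 ≡ 10. → (7, 10)
add P: (7, 10) + (5, 10). λ = (10 - 10)/(5 - 7) ≡ 0/9 mod 11. 9⁻¹ ≡ 5 (mod 11) since 9·5 = 45 ≡ 1, so λ ≡ 0.
  x = λ² - 7 - 5 = 0 - 12 ≡ 10; y = λ·(7 - 10) - 10 ≡ 1. → (10, 1)

(10, 1)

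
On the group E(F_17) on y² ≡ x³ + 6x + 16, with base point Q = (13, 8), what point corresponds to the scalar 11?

Repeated addition: build up to 11Q.
2Q: tangent at (13, 8): λ = (3·13² + 6)/(2·8) ≡ 3/16. 16⁻¹ ≡ 16 (mod 17), so λ ≡ 3·16 ≡ 14.
  x = λ² - 13 - 13 = 196 - 26 ≡ 0; y = λ·(13 - 0) - 8 ≡ 4. → (0, 4)
3Q: (0, 4) + (13, 8). λ = (8 - 4)/(13 - 0) ≡ 4/13 mod 17. 13⁻¹ ≡ 4 (mod 17), so λ ≡ 16.
  x = λ² - 0 - 13 = 256 - 13 ≡ 5; y = λ·(0 - 5) - 4 ≡ 1. → (5, 1)
4Q: (5, 1) + (13, 8). λ = (8 - 1)/(13 - 5) ≡ 7/8 mod 17. 8⁻¹ ≡ 15 (mod 17), so λ ≡ 3.
  x = λ² - 5 - 13 = 9 - 18 ≡ 8; y = λ·(5 - 8) - 1 ≡ 7. → (8, 7)
5Q: (8, 7) + (13, 8). λ = (8 - 7)/(13 - 8) ≡ 1/5 mod 17. 5⁻¹ ≡ 7 (mod 17), so λ ≡ 7.
  x = λ² - 8 - 13 = 49 - 21 ≡ 11; y = λ·(8 - 11) - 7 ≡ 6. → (11, 6)
6Q: (11, 6) + (13, 8). λ = (8 - 6)/(13 - 11) ≡ 2/2 mod 17. 2⁻¹ ≡ 9 (mod 17), so λ ≡ 1.
  x = λ² - 11 - 13 = 1 - 24 ≡ 11; y = λ·(11 - 11) - 6 ≡ 11. → (11, 11)
7Q: (11, 11) + (13, 8). λ = (8 - 11)/(13 - 11) ≡ 14/2 mod 17. 2⁻¹ ≡ 9 (mod 17) since 2·9 = 18 ≡ 1, so λ ≡ 7.
  x = λ² - 11 - 13 = 49 - 24 ≡ 8; y = λ·(11 - 8) - 11 ≡ 10. → (8, 10)
8Q: (8, 10) + (13, 8). λ = (8 - 10)/(13 - 8) ≡ 15/5 mod 17. 5⁻¹ ≡ 7 (mod 17), so λ ≡ 3.
  x = λ² - 8 - 13 = 9 - 21 ≡ 5; y = λ·(8 - 5) - 10 ≡ 16. → (5, 16)
9Q: (5, 16) + (13, 8). λ = (8 - 16)/(13 - 5) ≡ 9/8 mod 17. 8⁻¹ ≡ 15 (mod 17), so λ ≡ 16.
  x = λ² - 5 - 13 = 256 - 18 ≡ 0; y = λ·(5 - 0) - 16 ≡ 13. → (0, 13)
10Q: (0, 13) + (13, 8). λ = (8 - 13)/(13 - 0) ≡ 12/13 mod 17. 13⁻¹ ≡ 4 (mod 17) since 13·4 = 52 ≡ 1, so λ ≡ 14.
  x = λ² - 0 - 13 = 196 - 13 ≡ 13; y = λ·(0 - 13) - 13 ≡ 9. → (13, 9)
11Q: (13, 9) + (13, 8): same x and y₁ ≡ -y₂, so the sum is the point at infinity.

O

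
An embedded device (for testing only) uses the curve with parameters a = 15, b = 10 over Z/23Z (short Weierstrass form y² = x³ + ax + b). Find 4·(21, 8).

Write G = (21, 8).
Double-and-add on 4 = (100)₂. Start with G = (21, 8) for the leading 1-bit.
double: tangent at (21, 8): λ = (3·21² + 15)/(2·8) ≡ 4/16. 16⁻¹ ≡ 13 (mod 23) since 16·13 = 208 ≡ 1, so λ ≡ 4·13 ≡ 6.
  x = λ² - 21 - 21 = 36 - 42 ≡ 17; y = λ·(21 - 17) - 8 ≡ 16. → (17, 16)
double: tangent at (17, 16): λ = (3·17² + 15)/(2·16) ≡ 8/9. 9⁻¹ ≡ 18 (mod 23) since 9·18 = 162 ≡ 1, so λ ≡ 8·18 ≡ 6.
  x = λ² - 17 - 17 = 36 - 34 ≡ 2; y = λ·(17 - 2) - 16 ≡ 5. → (2, 5)

(2, 5)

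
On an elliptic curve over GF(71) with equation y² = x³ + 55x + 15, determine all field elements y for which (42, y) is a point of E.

none

x³ + 55x + 15 = 76413 ≡ 17 (mod 71).
17 is a non-residue mod 71; no y exists.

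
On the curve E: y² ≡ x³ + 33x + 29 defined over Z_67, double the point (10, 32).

tangent at (10, 32): λ = (3·10² + 33)/(2·32) ≡ 65/64. 64⁻¹ ≡ 22 (mod 67), so λ ≡ 65·22 ≡ 23.
  x = λ² - 10 - 10 = 529 - 20 ≡ 40; y = λ·(10 - 40) - 32 ≡ 15. → (40, 15)

(40, 15)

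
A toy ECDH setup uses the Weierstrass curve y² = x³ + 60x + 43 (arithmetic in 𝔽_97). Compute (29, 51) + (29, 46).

The two points share x = 29 and their y-coordinates satisfy 51 + 46 ≡ 0 (mod 97), so they are inverses. Their sum is 𝒪.

O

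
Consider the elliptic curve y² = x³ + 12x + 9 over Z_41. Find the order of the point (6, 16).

2P: tangent at (6, 16): λ = (3·6² + 12)/(2·16) ≡ 38/32. 32⁻¹ ≡ 9 (mod 41), so λ ≡ 38·9 ≡ 14.
  x = λ² - 6 - 6 = 196 - 12 ≡ 20; y = λ·(6 - 20) - 16 ≡ 34. → (20, 34)
3P: (20, 34) + (6, 16). λ = (16 - 34)/(6 - 20) ≡ 23/27 mod 41. 27⁻¹ ≡ 38 (mod 41) since 27·38 = 1026 ≡ 1, so λ ≡ 13.
  x = λ² - 20 - 6 = 169 - 26 ≡ 20; y = λ·(20 - 20) - 34 ≡ 7. → (20, 7)
4P: (20, 7) + (6, 16). λ = (16 - 7)/(6 - 20) ≡ 9/27 mod 41. 27⁻¹ ≡ 38 (mod 41) since 27·38 = 1026 ≡ 1, so λ ≡ 14.
  x = λ² - 20 - 6 = 196 - 26 ≡ 6; y = λ·(20 - 6) - 7 ≡ 25. → (6, 25)
5P: (6, 25) + (6, 16): same x and y₁ ≡ -y₂, so the sum is O.
5P = O, so the order is 5.

5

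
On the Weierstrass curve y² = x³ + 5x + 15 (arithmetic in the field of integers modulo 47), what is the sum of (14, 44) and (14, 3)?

The two points share x = 14 and their y-coordinates satisfy 44 + 3 ≡ 0 (mod 47), so they are inverses. Their sum is ∞.

O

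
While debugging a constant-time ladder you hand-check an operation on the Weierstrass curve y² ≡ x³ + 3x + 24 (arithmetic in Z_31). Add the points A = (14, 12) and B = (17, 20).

(14, 19)

(14, 12) + (17, 20). λ = (20 - 12)/(17 - 14) ≡ 8/3 mod 31. 3⁻¹ ≡ 21 (mod 31), so λ ≡ 13.
  x = λ² - 14 - 17 = 169 - 31 ≡ 14; y = λ·(14 - 14) - 12 ≡ 19. → (14, 19)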